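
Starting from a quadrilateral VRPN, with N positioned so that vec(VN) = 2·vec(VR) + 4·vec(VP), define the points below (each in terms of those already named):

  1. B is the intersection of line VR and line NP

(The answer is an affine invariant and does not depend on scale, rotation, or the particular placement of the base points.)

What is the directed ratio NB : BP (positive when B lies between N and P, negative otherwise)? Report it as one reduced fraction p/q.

Assign V = (0, 0), R = (1, 0), P = (0, 1), N = (2, 4) — the answer is frame-independent, so this choice is without loss of generality.
1. B is the intersection of line VR and line NP ⇒ B = (-2/3, 0)
B = N + t·(P−N) with t = 4/3, so NB:BP = t:(1−t) = 4/3:-1/3

NB:BP = -4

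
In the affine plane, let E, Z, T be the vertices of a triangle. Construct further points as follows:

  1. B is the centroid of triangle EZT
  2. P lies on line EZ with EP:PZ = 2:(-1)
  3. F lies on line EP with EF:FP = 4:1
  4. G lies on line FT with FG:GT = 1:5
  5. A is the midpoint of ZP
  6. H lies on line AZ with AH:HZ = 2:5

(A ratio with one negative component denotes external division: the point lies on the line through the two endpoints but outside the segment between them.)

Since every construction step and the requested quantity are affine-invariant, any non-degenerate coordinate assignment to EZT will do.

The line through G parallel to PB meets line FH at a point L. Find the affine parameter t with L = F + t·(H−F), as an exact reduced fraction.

t = -7/3

Assign E = (0, 0), Z = (1, 0), T = (0, 1) — the answer is frame-independent, so this choice is without loss of generality.
1. B is the centroid of triangle EZT ⇒ B = (1/3, 1/3)
2. P lies on line EZ with EP:PZ = 2:(-1) ⇒ P = (2, 0)
3. F lies on line EP with EF:FP = 4:1 ⇒ F = (8/5, 0)
4. G lies on line FT with FG:GT = 1:5 ⇒ G = (4/3, 1/6)
5. A is the midpoint of ZP ⇒ A = (3/2, 0)
6. H lies on line AZ with AH:HZ = 2:5 ⇒ H = (19/14, 0)
through G parallel to PB: direction (-5/3, 1/3); meets FH at L = (13/6, 0)
L = F + t·(H−F) with t = -7/3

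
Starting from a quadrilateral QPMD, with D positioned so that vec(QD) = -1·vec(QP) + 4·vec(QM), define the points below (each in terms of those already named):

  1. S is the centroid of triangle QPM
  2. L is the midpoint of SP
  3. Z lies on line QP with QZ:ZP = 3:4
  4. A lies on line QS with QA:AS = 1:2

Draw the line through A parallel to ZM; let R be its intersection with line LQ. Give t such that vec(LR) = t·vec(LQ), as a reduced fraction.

t = 73/93

Assign Q = (0, 0), P = (1, 0), M = (0, 1), D = (-1, 4) — the answer is frame-independent, so this choice is without loss of generality.
1. S is the centroid of triangle QPM ⇒ S = (1/3, 1/3)
2. L is the midpoint of SP ⇒ L = (2/3, 1/6)
3. Z lies on line QP with QZ:ZP = 3:4 ⇒ Z = (3/7, 0)
4. A lies on line QS with QA:AS = 1:2 ⇒ A = (1/9, 1/9)
through A parallel to ZM: direction (-3/7, 1); meets LQ at R = (40/279, 10/279)
R = L + t·(Q−L) with t = 73/93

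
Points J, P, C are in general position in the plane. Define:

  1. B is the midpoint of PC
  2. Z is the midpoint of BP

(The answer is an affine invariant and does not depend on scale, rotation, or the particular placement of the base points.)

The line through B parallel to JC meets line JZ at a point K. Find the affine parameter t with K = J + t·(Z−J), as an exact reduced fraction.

Assign J = (0, 0), P = (1, 0), C = (0, 1) — the answer is frame-independent, so this choice is without loss of generality.
1. B is the midpoint of PC ⇒ B = (1/2, 1/2)
2. Z is the midpoint of BP ⇒ Z = (3/4, 1/4)
through B parallel to JC: direction (0, 1); meets JZ at K = (1/2, 1/6)
K = J + t·(Z−J) with t = 2/3

t = 2/3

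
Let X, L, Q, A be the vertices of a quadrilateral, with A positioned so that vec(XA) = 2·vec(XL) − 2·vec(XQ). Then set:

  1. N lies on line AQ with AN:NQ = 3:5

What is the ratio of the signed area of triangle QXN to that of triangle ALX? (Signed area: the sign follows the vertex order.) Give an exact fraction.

Set X = (0, 0), L = (1, 0), Q = (0, 1), A = (2, -2); any affine frame gives the same invariant.
1. N lies on line AQ with AN:NQ = 3:5 ⇒ N = (5/4, -7/8)
2·[QXN] = 5/4, 2·[ALX] = 2
[QXN]:[ALX] = 5/4:2 = 5/8

[QXN]:[ALX] = 5/8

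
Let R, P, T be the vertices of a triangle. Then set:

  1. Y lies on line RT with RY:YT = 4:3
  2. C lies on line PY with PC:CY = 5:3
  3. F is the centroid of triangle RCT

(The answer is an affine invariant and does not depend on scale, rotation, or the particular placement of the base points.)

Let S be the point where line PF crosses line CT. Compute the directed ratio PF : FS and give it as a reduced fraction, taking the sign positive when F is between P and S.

Work in coordinates with R = (0, 0), P = (1, 0), T = (0, 1).
1. Y lies on line RT with RY:YT = 4:3 ⇒ Y = (0, 4/7)
2. C lies on line PY with PC:CY = 5:3 ⇒ C = (3/8, 5/14)
3. F is the centroid of triangle RCT ⇒ F = (1/8, 19/42)
line PF meets CT at S = (71/176, 95/308)
F = P + t·(S−P) with t = 22/15, so PF:FS = 22/15:-7/15

PF:FS = -22/7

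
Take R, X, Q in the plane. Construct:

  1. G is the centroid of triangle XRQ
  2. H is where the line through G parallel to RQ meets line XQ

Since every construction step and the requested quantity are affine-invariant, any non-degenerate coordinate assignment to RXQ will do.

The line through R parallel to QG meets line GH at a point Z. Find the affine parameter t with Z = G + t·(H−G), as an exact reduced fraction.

Assign R = (0, 0), X = (1, 0), Q = (0, 1) — the answer is frame-independent, so this choice is without loss of generality.
1. G is the centroid of triangle XRQ ⇒ G = (1/3, 1/3)
2. H is where the line through G parallel to RQ meets line XQ ⇒ H = (1/3, 2/3)
through R parallel to QG: direction (1/3, -2/3); meets GH at Z = (1/3, -2/3)
Z = G + t·(H−G) with t = -3

t = -3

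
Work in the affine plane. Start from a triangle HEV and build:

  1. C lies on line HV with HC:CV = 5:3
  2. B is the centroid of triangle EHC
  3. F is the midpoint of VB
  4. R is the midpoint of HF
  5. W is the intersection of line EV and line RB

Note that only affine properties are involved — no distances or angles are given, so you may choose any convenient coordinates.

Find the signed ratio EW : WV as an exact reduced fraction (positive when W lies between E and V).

Work in coordinates with H = (0, 0), E = (1, 0), V = (0, 1).
1. C lies on line HV with HC:CV = 5:3 ⇒ C = (0, 5/8)
2. B is the centroid of triangle EHC ⇒ B = (1/3, 5/24)
3. F is the midpoint of VB ⇒ F = (1/6, 29/48)
4. R is the midpoint of HF ⇒ R = (1/12, 29/96)
5. W is the intersection of line EV and line RB ⇒ W = (16/15, -1/15)
W = E + t·(V−E) with t = -1/15, so EW:WV = t:(1−t) = -1/15:16/15

EW:WV = -1/16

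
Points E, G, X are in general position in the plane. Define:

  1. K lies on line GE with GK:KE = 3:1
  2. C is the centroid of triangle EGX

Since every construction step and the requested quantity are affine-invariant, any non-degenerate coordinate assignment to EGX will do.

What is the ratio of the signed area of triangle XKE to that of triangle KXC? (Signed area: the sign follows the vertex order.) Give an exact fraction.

[XKE]:[KXC] = 3/2

Choose coordinates E = (0, 0), G = (1, 0), X = (0, 1).
1. K lies on line GE with GK:KE = 3:1 ⇒ K = (1/4, 0)
2. C is the centroid of triangle EGX ⇒ C = (1/3, 1/3)
2·[XKE] = -1/4, 2·[KXC] = -1/6
[XKE]:[KXC] = -1/4:-1/6 = 3/2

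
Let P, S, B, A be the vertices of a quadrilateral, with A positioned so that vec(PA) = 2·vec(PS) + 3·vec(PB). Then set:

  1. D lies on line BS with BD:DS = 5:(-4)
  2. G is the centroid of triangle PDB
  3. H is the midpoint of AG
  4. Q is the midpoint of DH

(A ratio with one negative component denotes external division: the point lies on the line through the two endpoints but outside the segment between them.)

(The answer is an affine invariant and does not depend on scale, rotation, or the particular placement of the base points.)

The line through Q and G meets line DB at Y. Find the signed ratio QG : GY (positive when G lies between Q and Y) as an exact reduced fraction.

QG:GY = -15/4

Assign P = (0, 0), S = (1, 0), B = (0, 1), A = (2, 3) — the answer is frame-independent, so this choice is without loss of generality.
1. D lies on line BS with BD:DS = 5:(-4) ⇒ D = (5, -4)
2. G is the centroid of triangle PDB ⇒ G = (5/3, -1)
3. H is the midpoint of AG ⇒ H = (11/6, 1)
4. Q is the midpoint of DH ⇒ Q = (41/12, -3/2)
line QG meets DB at Y = (32/15, -17/15)
G = Q + t·(Y−Q) with t = 15/11, so QG:GY = 15/11:-4/11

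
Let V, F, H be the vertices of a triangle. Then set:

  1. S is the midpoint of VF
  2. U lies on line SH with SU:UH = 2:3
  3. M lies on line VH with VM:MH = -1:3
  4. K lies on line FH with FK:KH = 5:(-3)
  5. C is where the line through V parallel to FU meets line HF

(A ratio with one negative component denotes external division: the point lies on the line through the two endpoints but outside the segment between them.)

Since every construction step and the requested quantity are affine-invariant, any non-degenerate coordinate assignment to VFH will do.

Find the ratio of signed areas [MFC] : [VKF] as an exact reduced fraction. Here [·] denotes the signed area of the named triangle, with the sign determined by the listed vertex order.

Choose coordinates V = (0, 0), F = (1, 0), H = (0, 1).
1. S is the midpoint of VF ⇒ S = (1/2, 0)
2. U lies on line SH with SU:UH = 2:3 ⇒ U = (3/10, 2/5)
3. M lies on line VH with VM:MH = -1:3 ⇒ M = (0, -1/2)
4. K lies on line FH with FK:KH = 5:(-3) ⇒ K = (-3/2, 5/2)
5. C is where the line through V parallel to FU meets line HF ⇒ C = (7/3, -4/3)
2·[MFC] = -2, 2·[VKF] = -5/2
[MFC]:[VKF] = -2:-5/2 = 4/5

[MFC]:[VKF] = 4/5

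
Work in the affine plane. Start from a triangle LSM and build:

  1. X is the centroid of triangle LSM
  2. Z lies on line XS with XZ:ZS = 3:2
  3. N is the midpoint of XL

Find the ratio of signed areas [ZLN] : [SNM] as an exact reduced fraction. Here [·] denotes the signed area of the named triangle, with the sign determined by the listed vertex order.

Assign L = (0, 0), S = (1, 0), M = (0, 1) — the answer is frame-independent, so this choice is without loss of generality.
1. X is the centroid of triangle LSM ⇒ X = (1/3, 1/3)
2. Z lies on line XS with XZ:ZS = 3:2 ⇒ Z = (11/15, 2/15)
3. N is the midpoint of XL ⇒ N = (1/6, 1/6)
2·[ZLN] = -1/10, 2·[SNM] = -2/3
[ZLN]:[SNM] = -1/10:-2/3 = 3/20

[ZLN]:[SNM] = 3/20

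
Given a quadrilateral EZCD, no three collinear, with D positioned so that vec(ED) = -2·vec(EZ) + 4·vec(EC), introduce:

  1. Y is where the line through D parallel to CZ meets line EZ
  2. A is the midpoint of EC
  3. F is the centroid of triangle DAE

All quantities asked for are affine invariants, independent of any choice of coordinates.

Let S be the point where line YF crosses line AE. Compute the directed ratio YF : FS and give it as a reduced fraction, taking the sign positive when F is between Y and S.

Assign E = (0, 0), Z = (1, 0), C = (0, 1), D = (-2, 4) — the answer is frame-independent, so this choice is without loss of generality.
1. Y is where the line through D parallel to CZ meets line EZ ⇒ Y = (2, 0)
2. A is the midpoint of EC ⇒ A = (0, 1/2)
3. F is the centroid of triangle DAE ⇒ F = (-2/3, 3/2)
line YF meets AE at S = (0, 9/8)
F = Y + t·(S−Y) with t = 4/3, so YF:FS = 4/3:-1/3

YF:FS = -4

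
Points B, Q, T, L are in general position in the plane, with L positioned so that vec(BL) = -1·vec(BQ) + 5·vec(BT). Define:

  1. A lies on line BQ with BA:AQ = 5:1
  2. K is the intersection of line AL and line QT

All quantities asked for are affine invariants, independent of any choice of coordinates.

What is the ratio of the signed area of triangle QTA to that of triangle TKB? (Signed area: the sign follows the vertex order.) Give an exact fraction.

Choose coordinates B = (0, 0), Q = (1, 0), T = (0, 1), L = (-1, 5).
1. A lies on line BQ with BA:AQ = 5:1 ⇒ A = (5/6, 0)
2. K is the intersection of line AL and line QT ⇒ K = (14/19, 5/19)
2·[QTA] = 1/6, 2·[TKB] = -14/19
[QTA]:[TKB] = 1/6:-14/19 = -19/84

[QTA]:[TKB] = -19/84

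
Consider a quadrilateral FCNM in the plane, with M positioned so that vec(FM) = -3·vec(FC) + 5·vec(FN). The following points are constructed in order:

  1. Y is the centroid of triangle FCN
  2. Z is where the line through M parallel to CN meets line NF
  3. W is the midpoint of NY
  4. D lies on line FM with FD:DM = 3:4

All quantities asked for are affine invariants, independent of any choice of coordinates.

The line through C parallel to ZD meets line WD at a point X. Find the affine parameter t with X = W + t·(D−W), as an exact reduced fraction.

Work in coordinates with F = (0, 0), C = (1, 0), N = (0, 1), M = (-3, 5).
1. Y is the centroid of triangle FCN ⇒ Y = (1/3, 1/3)
2. Z is where the line through M parallel to CN meets line NF ⇒ Z = (0, 2)
3. W is the midpoint of NY ⇒ W = (1/6, 2/3)
4. D lies on line FM with FD:DM = 3:4 ⇒ D = (-9/7, 15/7)
through C parallel to ZD: direction (-9/7, 1/7); meets WD at X = (398/497, 11/497)
X = W + t·(D−W) with t = -31/71

t = -31/71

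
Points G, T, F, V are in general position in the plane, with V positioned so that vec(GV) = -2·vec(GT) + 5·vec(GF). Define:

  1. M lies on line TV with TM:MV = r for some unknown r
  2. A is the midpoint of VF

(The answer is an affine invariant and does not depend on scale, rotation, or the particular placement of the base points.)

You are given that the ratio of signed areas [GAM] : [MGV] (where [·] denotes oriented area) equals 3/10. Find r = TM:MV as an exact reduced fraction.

Choose coordinates G = (0, 0), T = (1, 0), F = (0, 1), V = (-2, 5).
1. With TM:MV = r, write λ = r/(r+1) so M = T + λ·(V−T); M is affine-linear in λ
2. A is the midpoint of VF ⇒ A = (-1, 3)
Every point depending on M is an affine combination of M and λ-independent points, so each such coordinate is linear in λ; the λ² term in each signed area is a multiple of (V−T)×(V−T) = 0, so 2·[GAM] and 2·[MGV] are each linear in λ. Evaluating at λ=0 and λ=1:
  2·[GAM] = 4·λ − 3,   2·[MGV] = 5·λ − 5
So [GAM]:[MGV] = (4·λ − 3) / (5·λ − 5). Setting this equal to 3/10:
  4·λ − 3 = 3/10·(5·λ − 5)  ⇒  λ = 3/5
Then r = λ/(1−λ) = (3/5)/(2/5) = 3/2. Check: with r = 3/2, M = (-4/5, 3) and [GAM]:[MGV] = 3/10 as required.

r = 3/2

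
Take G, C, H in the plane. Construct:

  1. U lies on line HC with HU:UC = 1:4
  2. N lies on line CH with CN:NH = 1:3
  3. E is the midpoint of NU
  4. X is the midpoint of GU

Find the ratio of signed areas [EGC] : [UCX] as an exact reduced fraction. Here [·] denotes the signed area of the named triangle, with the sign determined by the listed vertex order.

[EGC]:[UCX] = -21/16

Assign G = (0, 0), C = (1, 0), H = (0, 1) — the answer is frame-independent, so this choice is without loss of generality.
1. U lies on line HC with HU:UC = 1:4 ⇒ U = (1/5, 4/5)
2. N lies on line CH with CN:NH = 1:3 ⇒ N = (3/4, 1/4)
3. E is the midpoint of NU ⇒ E = (19/40, 21/40)
4. X is the midpoint of GU ⇒ X = (1/10, 2/5)
2·[EGC] = 21/40, 2·[UCX] = -2/5
[EGC]:[UCX] = 21/40:-2/5 = -21/16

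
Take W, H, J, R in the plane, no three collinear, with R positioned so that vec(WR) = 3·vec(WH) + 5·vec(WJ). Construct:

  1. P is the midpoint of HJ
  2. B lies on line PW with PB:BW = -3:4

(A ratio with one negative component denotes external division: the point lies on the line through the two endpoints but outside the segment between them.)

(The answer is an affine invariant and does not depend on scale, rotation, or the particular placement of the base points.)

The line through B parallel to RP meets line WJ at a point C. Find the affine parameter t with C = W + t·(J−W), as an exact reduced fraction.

t = -8/5

Work in coordinates with W = (0, 0), H = (1, 0), J = (0, 1), R = (3, 5).
1. P is the midpoint of HJ ⇒ P = (1/2, 1/2)
2. B lies on line PW with PB:BW = -3:4 ⇒ B = (2, 2)
through B parallel to RP: direction (-5/2, -9/2); meets WJ at C = (0, -8/5)
C = W + t·(J−W) with t = -8/5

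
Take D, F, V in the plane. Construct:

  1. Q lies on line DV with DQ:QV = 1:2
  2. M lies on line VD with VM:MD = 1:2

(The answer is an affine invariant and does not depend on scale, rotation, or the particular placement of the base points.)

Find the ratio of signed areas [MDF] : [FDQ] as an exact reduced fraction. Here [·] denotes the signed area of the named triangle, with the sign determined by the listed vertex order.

Set D = (0, 0), F = (1, 0), V = (0, 1); any affine frame gives the same invariant.
1. Q lies on line DV with DQ:QV = 1:2 ⇒ Q = (0, 1/3)
2. M lies on line VD with VM:MD = 1:2 ⇒ M = (0, 2/3)
2·[MDF] = 2/3, 2·[FDQ] = -1/3
[MDF]:[FDQ] = 2/3:-1/3 = -2

[MDF]:[FDQ] = -2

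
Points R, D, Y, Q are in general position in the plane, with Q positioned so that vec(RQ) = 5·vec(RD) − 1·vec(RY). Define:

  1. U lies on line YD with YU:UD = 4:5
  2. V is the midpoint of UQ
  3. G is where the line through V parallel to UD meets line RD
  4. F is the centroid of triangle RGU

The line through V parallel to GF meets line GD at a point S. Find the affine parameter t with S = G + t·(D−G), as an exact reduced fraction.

Choose coordinates R = (0, 0), D = (1, 0), Y = (0, 1), Q = (5, -1).
1. U lies on line YD with YU:UD = 4:5 ⇒ U = (4/9, 5/9)
2. V is the midpoint of UQ ⇒ V = (49/18, -2/9)
3. G is where the line through V parallel to UD meets line RD ⇒ G = (5/2, 0)
4. F is the centroid of triangle RGU ⇒ F = (53/54, 5/27)
through V parallel to GF: direction (-41/27, 5/27); meets GD at S = (9/10, 0)
S = G + t·(D−G) with t = 16/15

t = 16/15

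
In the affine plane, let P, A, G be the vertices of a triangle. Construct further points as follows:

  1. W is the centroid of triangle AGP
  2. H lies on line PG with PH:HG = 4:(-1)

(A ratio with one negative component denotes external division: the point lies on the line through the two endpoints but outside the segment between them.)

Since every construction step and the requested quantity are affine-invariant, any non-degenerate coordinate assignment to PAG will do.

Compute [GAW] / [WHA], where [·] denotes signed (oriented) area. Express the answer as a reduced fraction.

Assign P = (0, 0), A = (1, 0), G = (0, 1) — the answer is frame-independent, so this choice is without loss of generality.
1. W is the centroid of triangle AGP ⇒ W = (1/3, 1/3)
2. H lies on line PG with PH:HG = 4:(-1) ⇒ H = (0, 4/3)
2·[GAW] = -1/3, 2·[WHA] = -5/9
[GAW]:[WHA] = -1/3:-5/9 = 3/5

[GAW]:[WHA] = 3/5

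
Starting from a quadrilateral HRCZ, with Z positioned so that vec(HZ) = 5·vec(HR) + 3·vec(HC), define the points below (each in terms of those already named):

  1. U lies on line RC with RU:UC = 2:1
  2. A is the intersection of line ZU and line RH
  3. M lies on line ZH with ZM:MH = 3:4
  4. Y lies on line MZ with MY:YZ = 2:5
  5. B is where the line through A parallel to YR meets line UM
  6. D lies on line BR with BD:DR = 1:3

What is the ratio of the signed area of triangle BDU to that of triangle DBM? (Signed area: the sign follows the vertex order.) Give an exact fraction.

Choose coordinates H = (0, 0), R = (1, 0), C = (0, 1), Z = (5, 3).
1. U lies on line RC with RU:UC = 2:1 ⇒ U = (1/3, 2/3)
2. A is the intersection of line ZU and line RH ⇒ A = (-1, 0)
3. M lies on line ZH with ZM:MH = 3:4 ⇒ M = (20/7, 12/7)
4. Y lies on line MZ with MY:YZ = 2:5 ⇒ Y = (170/49, 102/49)
5. B is where the line through A parallel to YR meets line UM ⇒ B = (-1009/1372, 153/686)
6. D lies on line BR with BD:DR = 1:3 ⇒ D = (-1655/5488, 459/2744)
2·[BDU] = 2075/8232, 2·[DBM] = -2325/2744
[BDU]:[DBM] = 2075/8232:-2325/2744 = -83/279

[BDU]:[DBM] = -83/279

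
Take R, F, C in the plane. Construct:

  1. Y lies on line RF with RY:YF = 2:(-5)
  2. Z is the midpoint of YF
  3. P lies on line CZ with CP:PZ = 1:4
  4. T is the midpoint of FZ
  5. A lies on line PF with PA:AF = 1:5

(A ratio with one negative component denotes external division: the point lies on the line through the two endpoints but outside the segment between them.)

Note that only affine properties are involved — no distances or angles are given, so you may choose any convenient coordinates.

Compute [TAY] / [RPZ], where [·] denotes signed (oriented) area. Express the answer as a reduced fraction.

Work in coordinates with R = (0, 0), F = (1, 0), C = (0, 1).
1. Y lies on line RF with RY:YF = 2:(-5) ⇒ Y = (-2/3, 0)
2. Z is the midpoint of YF ⇒ Z = (1/6, 0)
3. P lies on line CZ with CP:PZ = 1:4 ⇒ P = (1/30, 4/5)
4. T is the midpoint of FZ ⇒ T = (7/12, 0)
5. A lies on line PF with PA:AF = 1:5 ⇒ A = (7/36, 2/3)
2·[TAY] = 5/6, 2·[RPZ] = -2/15
[TAY]:[RPZ] = 5/6:-2/15 = -25/4

[TAY]:[RPZ] = -25/4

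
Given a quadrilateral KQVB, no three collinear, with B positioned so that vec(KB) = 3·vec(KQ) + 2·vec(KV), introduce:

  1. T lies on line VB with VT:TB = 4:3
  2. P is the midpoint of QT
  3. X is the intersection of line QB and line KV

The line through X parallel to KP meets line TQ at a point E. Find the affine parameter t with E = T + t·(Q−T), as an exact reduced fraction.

t = 15/11

Work in coordinates with K = (0, 0), Q = (1, 0), V = (0, 1), B = (3, 2).
1. T lies on line VB with VT:TB = 4:3 ⇒ T = (12/7, 11/7)
2. P is the midpoint of QT ⇒ P = (19/14, 11/14)
3. X is the intersection of line QB and line KV ⇒ X = (0, -1)
through X parallel to KP: direction (19/14, 11/14); meets TQ at E = (57/77, -4/7)
E = T + t·(Q−T) with t = 15/11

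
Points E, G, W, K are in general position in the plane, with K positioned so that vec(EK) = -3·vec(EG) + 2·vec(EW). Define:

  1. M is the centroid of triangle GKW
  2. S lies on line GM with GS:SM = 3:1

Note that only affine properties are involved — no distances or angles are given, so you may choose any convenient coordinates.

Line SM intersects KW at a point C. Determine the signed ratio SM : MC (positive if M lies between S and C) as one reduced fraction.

Choose coordinates E = (0, 0), G = (1, 0), W = (0, 1), K = (-3, 2).
1. M is the centroid of triangle GKW ⇒ M = (-2/3, 1)
2. S lies on line GM with GS:SM = 3:1 ⇒ S = (-1/4, 3/4)
line SM meets KW at C = (-3/2, 3/2)
M = S + t·(C−S) with t = 1/3, so SM:MC = 1/3:2/3

SM:MC = 1/2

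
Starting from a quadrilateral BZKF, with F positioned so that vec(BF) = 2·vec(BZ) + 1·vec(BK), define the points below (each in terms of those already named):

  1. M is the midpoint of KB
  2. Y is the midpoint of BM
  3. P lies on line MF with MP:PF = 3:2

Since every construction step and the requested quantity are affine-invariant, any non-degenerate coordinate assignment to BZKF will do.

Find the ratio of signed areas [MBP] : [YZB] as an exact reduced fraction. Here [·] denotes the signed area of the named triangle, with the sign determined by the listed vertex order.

[MBP]:[YZB] = -12/5

Assign B = (0, 0), Z = (1, 0), K = (0, 1), F = (2, 1) — the answer is frame-independent, so this choice is without loss of generality.
1. M is the midpoint of KB ⇒ M = (0, 1/2)
2. Y is the midpoint of BM ⇒ Y = (0, 1/4)
3. P lies on line MF with MP:PF = 3:2 ⇒ P = (6/5, 4/5)
2·[MBP] = 3/5, 2·[YZB] = -1/4
[MBP]:[YZB] = 3/5:-1/4 = -12/5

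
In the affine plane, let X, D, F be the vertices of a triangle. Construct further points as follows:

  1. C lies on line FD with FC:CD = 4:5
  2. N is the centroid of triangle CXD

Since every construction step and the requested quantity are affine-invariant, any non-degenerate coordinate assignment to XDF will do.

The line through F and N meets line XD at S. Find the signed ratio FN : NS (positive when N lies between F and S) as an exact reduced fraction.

Assign X = (0, 0), D = (1, 0), F = (0, 1) — the answer is frame-independent, so this choice is without loss of generality.
1. C lies on line FD with FC:CD = 4:5 ⇒ C = (4/9, 5/9)
2. N is the centroid of triangle CXD ⇒ N = (13/27, 5/27)
line FN meets XD at S = (13/22, 0)
N = F + t·(S−F) with t = 22/27, so FN:NS = 22/27:5/27

FN:NS = 22/5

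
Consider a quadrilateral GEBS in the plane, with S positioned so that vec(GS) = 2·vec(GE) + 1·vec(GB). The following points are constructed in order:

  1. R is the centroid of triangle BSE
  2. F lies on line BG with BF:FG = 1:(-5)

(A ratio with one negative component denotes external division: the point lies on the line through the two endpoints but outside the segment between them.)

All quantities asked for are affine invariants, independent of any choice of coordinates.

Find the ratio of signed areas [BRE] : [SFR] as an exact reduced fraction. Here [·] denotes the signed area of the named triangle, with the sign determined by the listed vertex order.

[BRE]:[SFR] = -8/11

Assign G = (0, 0), E = (1, 0), B = (0, 1), S = (2, 1) — the answer is frame-independent, so this choice is without loss of generality.
1. R is the centroid of triangle BSE ⇒ R = (1, 2/3)
2. F lies on line BG with BF:FG = 1:(-5) ⇒ F = (0, 5/4)
2·[BRE] = -2/3, 2·[SFR] = 11/12
[BRE]:[SFR] = -2/3:11/12 = -8/11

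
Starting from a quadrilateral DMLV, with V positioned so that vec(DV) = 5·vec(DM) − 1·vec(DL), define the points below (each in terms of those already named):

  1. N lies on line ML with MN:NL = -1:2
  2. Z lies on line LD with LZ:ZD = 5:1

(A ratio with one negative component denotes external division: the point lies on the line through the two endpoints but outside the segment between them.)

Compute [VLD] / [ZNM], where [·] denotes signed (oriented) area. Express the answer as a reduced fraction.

Choose coordinates D = (0, 0), M = (1, 0), L = (0, 1), V = (5, -1).
1. N lies on line ML with MN:NL = -1:2 ⇒ N = (2, -1)
2. Z lies on line LD with LZ:ZD = 5:1 ⇒ Z = (0, 1/6)
2·[VLD] = 5, 2·[ZNM] = 5/6
[VLD]:[ZNM] = 5:5/6 = 6

[VLD]:[ZNM] = 6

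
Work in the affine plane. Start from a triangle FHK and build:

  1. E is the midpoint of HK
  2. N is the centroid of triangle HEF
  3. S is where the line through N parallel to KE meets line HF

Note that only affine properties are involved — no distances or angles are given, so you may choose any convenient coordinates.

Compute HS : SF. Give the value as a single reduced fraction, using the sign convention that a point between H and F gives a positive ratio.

Assign F = (0, 0), H = (1, 0), K = (0, 1) — the answer is frame-independent, so this choice is without loss of generality.
1. E is the midpoint of HK ⇒ E = (1/2, 1/2)
2. N is the centroid of triangle HEF ⇒ N = (1/2, 1/6)
3. S is where the line through N parallel to KE meets line HF ⇒ S = (2/3, 0)
S = H + t·(F−H) with t = 1/3, so HS:SF = t:(1−t) = 1/3:2/3

HS:SF = 1/2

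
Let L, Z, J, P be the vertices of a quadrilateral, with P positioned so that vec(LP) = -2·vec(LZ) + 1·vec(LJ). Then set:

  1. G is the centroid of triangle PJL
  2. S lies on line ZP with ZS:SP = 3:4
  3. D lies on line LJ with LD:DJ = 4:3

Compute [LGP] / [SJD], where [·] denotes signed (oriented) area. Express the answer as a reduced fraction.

[LGP]:[SJD] = -49/9

Assign L = (0, 0), Z = (1, 0), J = (0, 1), P = (-2, 1) — the answer is frame-independent, so this choice is without loss of generality.
1. G is the centroid of triangle PJL ⇒ G = (-2/3, 2/3)
2. S lies on line ZP with ZS:SP = 3:4 ⇒ S = (-2/7, 3/7)
3. D lies on line LJ with LD:DJ = 4:3 ⇒ D = (0, 4/7)
2·[LGP] = 2/3, 2·[SJD] = -6/49
[LGP]:[SJD] = 2/3:-6/49 = -49/9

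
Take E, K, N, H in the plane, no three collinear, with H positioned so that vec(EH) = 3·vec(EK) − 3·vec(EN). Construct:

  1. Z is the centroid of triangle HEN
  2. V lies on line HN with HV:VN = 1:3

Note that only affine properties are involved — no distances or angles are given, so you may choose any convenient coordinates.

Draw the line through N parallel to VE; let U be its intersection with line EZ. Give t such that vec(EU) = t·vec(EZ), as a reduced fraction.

Assign E = (0, 0), K = (1, 0), N = (0, 1), H = (3, -3) — the answer is frame-independent, so this choice is without loss of generality.
1. Z is the centroid of triangle HEN ⇒ Z = (1, -2/3)
2. V lies on line HN with HV:VN = 1:3 ⇒ V = (9/4, -2)
through N parallel to VE: direction (-9/4, 2); meets EZ at U = (9/2, -3)
U = E + t·(Z−E) with t = 9/2

t = 9/2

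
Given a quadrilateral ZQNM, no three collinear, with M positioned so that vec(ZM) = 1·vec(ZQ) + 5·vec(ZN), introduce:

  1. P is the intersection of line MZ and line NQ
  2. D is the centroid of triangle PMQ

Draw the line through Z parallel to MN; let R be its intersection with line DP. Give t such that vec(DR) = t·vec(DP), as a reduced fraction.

Choose coordinates Z = (0, 0), Q = (1, 0), N = (0, 1), M = (1, 5).
1. P is the intersection of line MZ and line NQ ⇒ P = (1/6, 5/6)
2. D is the centroid of triangle PMQ ⇒ D = (13/18, 35/18)
through Z parallel to MN: direction (-1, -4); meets DP at R = (1/4, 1)
R = D + t·(P−D) with t = 17/20

t = 17/20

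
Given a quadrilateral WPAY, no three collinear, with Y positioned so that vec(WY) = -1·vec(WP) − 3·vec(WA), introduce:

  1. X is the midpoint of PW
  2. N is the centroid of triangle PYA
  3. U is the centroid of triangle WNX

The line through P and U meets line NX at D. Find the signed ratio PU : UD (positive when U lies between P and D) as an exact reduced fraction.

PU:UD = -4

Set W = (0, 0), P = (1, 0), A = (0, 1), Y = (-1, -3); any affine frame gives the same invariant.
1. X is the midpoint of PW ⇒ X = (1/2, 0)
2. N is the centroid of triangle PYA ⇒ N = (0, -2/3)
3. U is the centroid of triangle WNX ⇒ U = (1/6, -2/9)
line PU meets NX at D = (3/8, -1/6)
U = P + t·(D−P) with t = 4/3, so PU:UD = 4/3:-1/3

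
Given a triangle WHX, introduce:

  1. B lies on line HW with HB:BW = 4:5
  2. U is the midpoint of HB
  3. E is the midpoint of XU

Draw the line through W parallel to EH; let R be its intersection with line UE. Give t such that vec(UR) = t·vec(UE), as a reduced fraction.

Work in coordinates with W = (0, 0), H = (1, 0), X = (0, 1).
1. B lies on line HW with HB:BW = 4:5 ⇒ B = (5/9, 0)
2. U is the midpoint of HB ⇒ U = (7/9, 0)
3. E is the midpoint of XU ⇒ E = (7/18, 1/2)
through W parallel to EH: direction (11/18, -1/2); meets UE at R = (77/36, -7/4)
R = U + t·(E−U) with t = -7/2

t = -7/2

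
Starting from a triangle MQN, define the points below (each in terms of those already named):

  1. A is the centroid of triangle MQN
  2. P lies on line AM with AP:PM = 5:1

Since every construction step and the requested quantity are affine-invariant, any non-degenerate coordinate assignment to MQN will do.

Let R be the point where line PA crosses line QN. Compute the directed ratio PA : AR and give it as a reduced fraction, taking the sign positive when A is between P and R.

PA:AR = 5/3

Choose coordinates M = (0, 0), Q = (1, 0), N = (0, 1).
1. A is the centroid of triangle MQN ⇒ A = (1/3, 1/3)
2. P lies on line AM with AP:PM = 5:1 ⇒ P = (1/18, 1/18)
line PA meets QN at R = (1/2, 1/2)
A = P + t·(R−P) with t = 5/8, so PA:AR = 5/8:3/8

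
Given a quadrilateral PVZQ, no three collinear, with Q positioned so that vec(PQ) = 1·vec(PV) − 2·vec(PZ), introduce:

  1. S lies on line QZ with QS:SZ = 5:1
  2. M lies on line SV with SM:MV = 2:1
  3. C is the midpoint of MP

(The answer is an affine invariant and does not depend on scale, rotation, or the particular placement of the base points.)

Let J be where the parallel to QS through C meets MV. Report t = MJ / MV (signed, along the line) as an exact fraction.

t = -7/4

Choose coordinates P = (0, 0), V = (1, 0), Z = (0, 1), Q = (1, -2).
1. S lies on line QZ with QS:SZ = 5:1 ⇒ S = (1/6, 1/2)
2. M lies on line SV with SM:MV = 2:1 ⇒ M = (13/18, 1/6)
3. C is the midpoint of MP ⇒ C = (13/36, 1/12)
through C parallel to QS: direction (-5/6, 5/2); meets MV at J = (17/72, 11/24)
J = M + t·(V−M) with t = -7/4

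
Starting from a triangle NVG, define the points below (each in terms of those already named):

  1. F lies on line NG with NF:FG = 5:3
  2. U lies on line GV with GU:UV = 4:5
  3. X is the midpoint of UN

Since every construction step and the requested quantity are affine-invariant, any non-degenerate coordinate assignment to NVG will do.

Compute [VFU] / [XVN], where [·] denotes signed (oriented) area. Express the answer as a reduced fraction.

[VFU]:[XVN] = 3/4

Set N = (0, 0), V = (1, 0), G = (0, 1); any affine frame gives the same invariant.
1. F lies on line NG with NF:FG = 5:3 ⇒ F = (0, 5/8)
2. U lies on line GV with GU:UV = 4:5 ⇒ U = (4/9, 5/9)
3. X is the midpoint of UN ⇒ X = (2/9, 5/18)
2·[VFU] = -5/24, 2·[XVN] = -5/18
[VFU]:[XVN] = -5/24:-5/18 = 3/4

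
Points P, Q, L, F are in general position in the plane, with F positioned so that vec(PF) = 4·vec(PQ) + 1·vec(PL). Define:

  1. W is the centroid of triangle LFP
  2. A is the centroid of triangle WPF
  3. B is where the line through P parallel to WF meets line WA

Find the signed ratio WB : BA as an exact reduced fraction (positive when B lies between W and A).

WB:BA = -3/2

Set P = (0, 0), Q = (1, 0), L = (0, 1), F = (4, 1); any affine frame gives the same invariant.
1. W is the centroid of triangle LFP ⇒ W = (4/3, 2/3)
2. A is the centroid of triangle WPF ⇒ A = (16/9, 5/9)
3. B is where the line through P parallel to WF meets line WA ⇒ B = (8/3, 1/3)
B = W + t·(A−W) with t = 3, so WB:BA = t:(1−t) = 3:-2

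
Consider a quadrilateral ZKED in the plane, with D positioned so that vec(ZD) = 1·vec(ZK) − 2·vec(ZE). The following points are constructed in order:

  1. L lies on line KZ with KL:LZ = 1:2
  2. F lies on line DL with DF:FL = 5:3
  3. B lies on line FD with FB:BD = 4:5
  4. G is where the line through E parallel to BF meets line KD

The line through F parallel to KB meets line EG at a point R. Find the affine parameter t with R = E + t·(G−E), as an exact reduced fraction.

t = 89/144

Work in coordinates with Z = (0, 0), K = (1, 0), E = (0, 1), D = (1, -2).
1. L lies on line KZ with KL:LZ = 1:2 ⇒ L = (2/3, 0)
2. F lies on line DL with DF:FL = 5:3 ⇒ F = (19/24, -3/4)
3. B lies on line FD with FB:BD = 4:5 ⇒ B = (191/216, -47/36)
4. G is where the line through E parallel to BF meets line KD ⇒ G = (1, -5)
through F parallel to KB: direction (-25/216, -47/36); meets EG at R = (89/144, -65/24)
R = E + t·(G−E) with t = 89/144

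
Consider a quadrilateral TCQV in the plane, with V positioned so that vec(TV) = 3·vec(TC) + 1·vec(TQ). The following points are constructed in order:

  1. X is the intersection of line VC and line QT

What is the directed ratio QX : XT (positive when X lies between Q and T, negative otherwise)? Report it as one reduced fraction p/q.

QX:XT = -3

Choose coordinates T = (0, 0), C = (1, 0), Q = (0, 1), V = (3, 1).
1. X is the intersection of line VC and line QT ⇒ X = (0, -1/2)
X = Q + t·(T−Q) with t = 3/2, so QX:XT = t:(1−t) = 3/2:-1/2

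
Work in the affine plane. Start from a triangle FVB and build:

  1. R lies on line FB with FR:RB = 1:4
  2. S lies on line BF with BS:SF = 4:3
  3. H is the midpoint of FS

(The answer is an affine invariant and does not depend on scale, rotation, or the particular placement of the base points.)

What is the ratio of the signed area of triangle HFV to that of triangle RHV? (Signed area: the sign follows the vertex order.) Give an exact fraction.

[HFV]:[RHV] = -15

Choose coordinates F = (0, 0), V = (1, 0), B = (0, 1).
1. R lies on line FB with FR:RB = 1:4 ⇒ R = (0, 1/5)
2. S lies on line BF with BS:SF = 4:3 ⇒ S = (0, 3/7)
3. H is the midpoint of FS ⇒ H = (0, 3/14)
2·[HFV] = 3/14, 2·[RHV] = -1/70
[HFV]:[RHV] = 3/14:-1/70 = -15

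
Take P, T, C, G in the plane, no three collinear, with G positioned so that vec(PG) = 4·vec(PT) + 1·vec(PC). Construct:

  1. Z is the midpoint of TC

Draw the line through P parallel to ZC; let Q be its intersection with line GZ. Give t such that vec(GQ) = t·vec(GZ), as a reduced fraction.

Assign P = (0, 0), T = (1, 0), C = (0, 1), G = (4, 1) — the answer is frame-independent, so this choice is without loss of generality.
1. Z is the midpoint of TC ⇒ Z = (1/2, 1/2)
through P parallel to ZC: direction (-1/2, 1/2); meets GZ at Q = (-3/8, 3/8)
Q = G + t·(Z−G) with t = 5/4

t = 5/4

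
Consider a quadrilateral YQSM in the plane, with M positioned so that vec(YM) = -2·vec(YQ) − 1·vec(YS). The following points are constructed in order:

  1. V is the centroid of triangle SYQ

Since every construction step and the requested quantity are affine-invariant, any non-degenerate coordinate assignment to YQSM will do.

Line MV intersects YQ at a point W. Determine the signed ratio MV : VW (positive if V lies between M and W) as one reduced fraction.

Assign Y = (0, 0), Q = (1, 0), S = (0, 1), M = (-2, -1) — the answer is frame-independent, so this choice is without loss of generality.
1. V is the centroid of triangle SYQ ⇒ V = (1/3, 1/3)
line MV meets YQ at W = (-1/4, 0)
V = M + t·(W−M) with t = 4/3, so MV:VW = 4/3:-1/3

MV:VW = -4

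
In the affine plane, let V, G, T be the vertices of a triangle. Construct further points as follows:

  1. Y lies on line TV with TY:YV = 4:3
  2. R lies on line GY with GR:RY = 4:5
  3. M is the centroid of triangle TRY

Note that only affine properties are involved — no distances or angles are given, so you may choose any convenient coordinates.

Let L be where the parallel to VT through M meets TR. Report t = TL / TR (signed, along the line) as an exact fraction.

Assign V = (0, 0), G = (1, 0), T = (0, 1) — the answer is frame-independent, so this choice is without loss of generality.
1. Y lies on line TV with TY:YV = 4:3 ⇒ Y = (0, 3/7)
2. R lies on line GY with GR:RY = 4:5 ⇒ R = (5/9, 4/21)
3. M is the centroid of triangle TRY ⇒ M = (5/27, 34/63)
through M parallel to VT: direction (0, 1); meets TR at L = (5/27, 46/63)
L = T + t·(R−T) with t = 1/3

t = 1/3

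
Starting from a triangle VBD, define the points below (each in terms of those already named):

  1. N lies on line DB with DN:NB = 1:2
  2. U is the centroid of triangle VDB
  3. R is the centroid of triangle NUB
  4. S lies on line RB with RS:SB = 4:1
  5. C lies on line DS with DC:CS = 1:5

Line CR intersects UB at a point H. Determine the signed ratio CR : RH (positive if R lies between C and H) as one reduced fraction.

Set V = (0, 0), B = (1, 0), D = (0, 1); any affine frame gives the same invariant.
1. N lies on line DB with DN:NB = 1:2 ⇒ N = (1/3, 2/3)
2. U is the centroid of triangle VDB ⇒ U = (1/3, 1/3)
3. R is the centroid of triangle NUB ⇒ R = (5/9, 1/3)
4. S lies on line RB with RS:SB = 4:1 ⇒ S = (41/45, 1/15)
5. C lies on line DS with DC:CS = 1:5 ⇒ C = (41/270, 38/45)
line CR meets UB at H = (117/167, 25/167)
R = C + t·(H−C) with t = 167/227, so CR:RH = 167/227:60/227

CR:RH = 167/60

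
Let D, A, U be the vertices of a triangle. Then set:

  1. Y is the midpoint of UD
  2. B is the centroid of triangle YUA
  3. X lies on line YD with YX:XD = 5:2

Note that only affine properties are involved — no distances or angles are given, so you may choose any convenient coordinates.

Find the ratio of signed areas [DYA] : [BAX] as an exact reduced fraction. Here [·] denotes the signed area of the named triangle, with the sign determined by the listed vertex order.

Set D = (0, 0), A = (1, 0), U = (0, 1); any affine frame gives the same invariant.
1. Y is the midpoint of UD ⇒ Y = (0, 1/2)
2. B is the centroid of triangle YUA ⇒ B = (1/3, 1/2)
3. X lies on line YD with YX:XD = 5:2 ⇒ X = (0, 1/7)
2·[DYA] = -1/2, 2·[BAX] = -17/42
[DYA]:[BAX] = -1/2:-17/42 = 21/17

[DYA]:[BAX] = 21/17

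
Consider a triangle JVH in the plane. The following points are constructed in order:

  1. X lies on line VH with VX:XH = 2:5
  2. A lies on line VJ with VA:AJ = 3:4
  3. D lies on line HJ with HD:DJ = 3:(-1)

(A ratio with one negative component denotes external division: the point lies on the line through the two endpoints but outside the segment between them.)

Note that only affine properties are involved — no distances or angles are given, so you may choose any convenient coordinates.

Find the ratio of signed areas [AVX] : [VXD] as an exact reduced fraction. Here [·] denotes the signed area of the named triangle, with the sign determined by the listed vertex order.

Set J = (0, 0), V = (1, 0), H = (0, 1); any affine frame gives the same invariant.
1. X lies on line VH with VX:XH = 2:5 ⇒ X = (5/7, 2/7)
2. A lies on line VJ with VA:AJ = 3:4 ⇒ A = (4/7, 0)
3. D lies on line HJ with HD:DJ = 3:(-1) ⇒ D = (0, -1/2)
2·[AVX] = 6/49, 2·[VXD] = 3/7
[AVX]:[VXD] = 6/49:3/7 = 2/7

[AVX]:[VXD] = 2/7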